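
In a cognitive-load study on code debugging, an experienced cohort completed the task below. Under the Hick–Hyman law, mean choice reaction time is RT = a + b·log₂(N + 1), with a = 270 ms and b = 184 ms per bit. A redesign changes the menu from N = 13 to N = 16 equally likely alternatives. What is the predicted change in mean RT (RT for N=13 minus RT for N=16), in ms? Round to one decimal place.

RT(13) = 270 + 184·log₂(14) = 270 + 184·3.8074 = 970.5616 ms.
RT(16) = 270 + 184·log₂(17) = 270 + 184·4.0875 = 1022.1000 ms.
Difference = 970.5616 − 1022.1000 = -51.5384 ≈ -51.5 ms.

-51.5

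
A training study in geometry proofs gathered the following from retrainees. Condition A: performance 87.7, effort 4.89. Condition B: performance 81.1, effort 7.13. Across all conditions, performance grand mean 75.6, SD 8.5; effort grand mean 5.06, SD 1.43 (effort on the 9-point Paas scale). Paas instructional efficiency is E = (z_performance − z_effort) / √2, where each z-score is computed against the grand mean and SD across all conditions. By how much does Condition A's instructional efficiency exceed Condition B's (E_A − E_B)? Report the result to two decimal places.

1.66

Condition A: z_P = (87.7 − 75.6)/8.5 = 1.4235; z_E = (4.89 − 5.06)/1.43 = -0.1189; E_A = (1.4235 − (-0.1189))/√2 = 1.0906.
Condition B: z_P = (81.1 − 75.6)/8.5 = 0.6471; z_E = (7.13 − 5.06)/1.43 = 1.4476; E_B = (0.6471 − 1.4476)/√2 = -0.5660.
E_A − E_B = 1.0906 − (-0.5660) = 1.6566 ≈ 1.66.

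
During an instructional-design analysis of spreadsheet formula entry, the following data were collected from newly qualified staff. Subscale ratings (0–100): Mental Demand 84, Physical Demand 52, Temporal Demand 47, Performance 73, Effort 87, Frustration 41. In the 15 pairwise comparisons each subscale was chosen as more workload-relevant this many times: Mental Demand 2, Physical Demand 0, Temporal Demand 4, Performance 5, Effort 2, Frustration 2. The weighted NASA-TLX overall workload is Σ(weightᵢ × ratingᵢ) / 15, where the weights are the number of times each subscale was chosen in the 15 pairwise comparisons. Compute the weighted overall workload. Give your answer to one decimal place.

The tallies are the weights (they sum to 15).
Weighted sum = 2·84 + 0·52 + 4·47 + 5·73 + 2·87 + 2·41
            = 168 + 0 + 188 + 365 + 174 + 82 = 977.
Overall workload = 977 / 15 = 65.1333 ≈ 65.1.

65.1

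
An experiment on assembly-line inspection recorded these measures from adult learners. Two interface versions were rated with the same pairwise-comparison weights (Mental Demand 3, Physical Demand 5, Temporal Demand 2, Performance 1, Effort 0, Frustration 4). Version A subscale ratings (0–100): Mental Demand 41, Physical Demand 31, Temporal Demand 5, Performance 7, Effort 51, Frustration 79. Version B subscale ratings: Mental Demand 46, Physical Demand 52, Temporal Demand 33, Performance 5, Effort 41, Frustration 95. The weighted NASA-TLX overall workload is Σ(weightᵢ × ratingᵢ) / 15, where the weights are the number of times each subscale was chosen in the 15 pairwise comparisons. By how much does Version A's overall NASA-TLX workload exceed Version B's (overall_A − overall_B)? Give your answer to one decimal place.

-15.9

Version A weighted sum = 3·41 + 5·31 + 2·5 + 1·7 + 0·51 + 4·79 = 123 + 155 + 10 + 7 + 0 + 316 = 611; overall_A = 611/15 = 40.7333.
Version B weighted sum = 3·46 + 5·52 + 2·33 + 1·5 + 0·41 + 4·95 = 138 + 260 + 66 + 5 + 0 + 380 = 849; overall_B = 849/15 = 56.6000.
Difference = 40.7333 − 56.6000 = -15.8667 ≈ -15.9.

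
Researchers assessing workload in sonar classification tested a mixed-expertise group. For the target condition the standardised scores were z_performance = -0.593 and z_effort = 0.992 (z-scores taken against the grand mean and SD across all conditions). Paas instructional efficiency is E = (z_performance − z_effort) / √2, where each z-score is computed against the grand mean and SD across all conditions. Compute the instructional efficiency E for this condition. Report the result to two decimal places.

-1.12

z_P − z_E = -0.593 − 0.992 = -1.5850.
E = -1.5850 / √2 = -1.5850 / 1.41421 = -1.1208 ≈ -1.12.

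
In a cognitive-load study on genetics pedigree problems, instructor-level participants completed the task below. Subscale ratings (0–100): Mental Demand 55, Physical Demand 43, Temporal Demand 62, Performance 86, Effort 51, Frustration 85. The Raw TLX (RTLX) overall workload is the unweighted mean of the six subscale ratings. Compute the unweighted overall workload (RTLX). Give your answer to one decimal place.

Sum of ratings = 55 + 43 + 62 + 86 + 51 + 85 = 382.
RTLX = 382 / 6 = 63.6667 ≈ 63.7.

63.7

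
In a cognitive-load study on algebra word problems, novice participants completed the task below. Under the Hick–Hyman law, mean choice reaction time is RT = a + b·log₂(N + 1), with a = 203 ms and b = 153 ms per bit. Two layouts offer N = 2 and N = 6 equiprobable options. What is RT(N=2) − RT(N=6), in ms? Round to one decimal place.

-187.0

RT(2) = 203 + 153·log₂(3) = 203 + 153·1.5850 = 445.5050 ms.
RT(6) = 203 + 153·log₂(7) = 203 + 153·2.8074 = 632.5322 ms.
Difference = 445.5050 − 632.5322 = -187.0272 ≈ -187.0 ms.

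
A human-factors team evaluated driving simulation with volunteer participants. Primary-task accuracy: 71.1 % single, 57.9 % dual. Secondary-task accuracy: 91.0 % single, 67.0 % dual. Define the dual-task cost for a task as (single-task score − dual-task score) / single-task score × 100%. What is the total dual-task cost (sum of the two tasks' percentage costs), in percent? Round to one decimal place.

44.9

Primary cost = (71.1 − 57.9) / 71.1 × 100% = 18.5654%.
Secondary cost = (91.0 − 67.0) / 91.0 × 100% = 26.3736%.
Total = 18.5654% + 26.3736% = 44.9390% ≈ 44.9%.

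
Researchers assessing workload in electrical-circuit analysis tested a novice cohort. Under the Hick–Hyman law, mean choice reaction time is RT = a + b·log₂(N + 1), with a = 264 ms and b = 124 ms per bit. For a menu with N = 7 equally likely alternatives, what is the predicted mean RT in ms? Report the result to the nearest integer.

636

log₂(7 + 1) = log₂(8) = 3.0000.
RT = 264 + 124 × 3.0000 = 264 + 372.0000 = 636.0000 ms.
≈ 636 ms.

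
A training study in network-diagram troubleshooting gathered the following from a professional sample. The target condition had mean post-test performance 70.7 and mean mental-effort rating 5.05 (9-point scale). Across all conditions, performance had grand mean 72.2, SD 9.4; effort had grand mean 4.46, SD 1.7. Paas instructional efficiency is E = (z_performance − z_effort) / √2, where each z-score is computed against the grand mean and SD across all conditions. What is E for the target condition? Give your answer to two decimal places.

-0.36

z_performance = (70.7 − 72.2) / 9.4 = -1.5000 / 9.4 = -0.1596.
z_effort = (5.05 − 4.46) / 1.7 = 0.5900 / 1.7 = 0.3471.
z_P − z_E = -0.1596 − 0.3471 = -0.5067.
E = -0.5067 / √2 = -0.5067 / 1.41421 = -0.3583 ≈ -0.36.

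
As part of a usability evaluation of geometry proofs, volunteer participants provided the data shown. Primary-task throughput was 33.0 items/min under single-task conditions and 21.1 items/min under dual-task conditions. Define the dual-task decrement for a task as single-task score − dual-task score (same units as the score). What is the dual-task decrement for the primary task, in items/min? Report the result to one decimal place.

Decrement = 33.0 − 21.1 = 11.9000 items/min ≈ 11.9 items/min.

11.9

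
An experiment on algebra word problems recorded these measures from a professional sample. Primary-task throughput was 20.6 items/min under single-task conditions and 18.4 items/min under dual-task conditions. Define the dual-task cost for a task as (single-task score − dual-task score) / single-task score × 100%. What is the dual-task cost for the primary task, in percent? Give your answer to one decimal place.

Cost = (20.6 − 18.4) / 20.6 × 100%
     = 2.2000 / 20.6 × 100% = 10.6796%.
≈ 10.7%.

10.7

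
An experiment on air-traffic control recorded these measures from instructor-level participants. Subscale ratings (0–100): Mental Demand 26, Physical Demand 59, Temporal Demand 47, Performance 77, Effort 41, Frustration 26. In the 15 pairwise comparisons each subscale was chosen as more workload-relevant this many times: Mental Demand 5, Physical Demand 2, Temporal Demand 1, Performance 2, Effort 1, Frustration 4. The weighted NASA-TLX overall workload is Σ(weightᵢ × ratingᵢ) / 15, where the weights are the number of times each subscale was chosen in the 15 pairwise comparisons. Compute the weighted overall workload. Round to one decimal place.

The tallies are the weights (they sum to 15).
Weighted sum = 5·26 + 2·59 + 1·47 + 2·77 + 1·41 + 4·26
            = 130 + 118 + 47 + 154 + 41 + 104 = 594.
Overall workload = 594 / 15 = 39.6000 ≈ 39.6.

39.6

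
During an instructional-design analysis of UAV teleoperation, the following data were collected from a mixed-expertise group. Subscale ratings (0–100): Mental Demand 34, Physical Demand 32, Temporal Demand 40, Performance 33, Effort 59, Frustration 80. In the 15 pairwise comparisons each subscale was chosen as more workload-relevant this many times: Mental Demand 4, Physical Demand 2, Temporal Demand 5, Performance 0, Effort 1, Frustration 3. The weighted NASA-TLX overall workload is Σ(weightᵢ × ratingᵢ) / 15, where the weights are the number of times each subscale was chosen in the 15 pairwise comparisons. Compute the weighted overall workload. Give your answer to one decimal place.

The tallies are the weights (they sum to 15).
Weighted sum = 4·34 + 2·32 + 5·40 + 0·33 + 1·59 + 3·80
            = 136 + 64 + 200 + 0 + 59 + 240 = 699.
Overall workload = 699 / 15 = 46.6000 ≈ 46.6.

46.6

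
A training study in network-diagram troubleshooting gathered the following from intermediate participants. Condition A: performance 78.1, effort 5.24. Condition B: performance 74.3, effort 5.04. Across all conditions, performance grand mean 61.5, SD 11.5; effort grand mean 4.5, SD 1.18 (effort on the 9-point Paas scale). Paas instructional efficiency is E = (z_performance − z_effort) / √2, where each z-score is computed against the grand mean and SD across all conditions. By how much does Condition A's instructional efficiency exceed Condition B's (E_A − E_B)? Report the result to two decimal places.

0.11

Condition A: z_P = (78.1 − 61.5)/11.5 = 1.4435; z_E = (5.24 − 4.5)/1.18 = 0.6271; E_A = (1.4435 − 0.6271)/√2 = 0.5773.
Condition B: z_P = (74.3 − 61.5)/11.5 = 1.1130; z_E = (5.04 − 4.5)/1.18 = 0.4576; E_B = (1.1130 − 0.4576)/√2 = 0.4634.
E_A − E_B = 0.5773 − 0.4634 = 0.1139 ≈ 0.11.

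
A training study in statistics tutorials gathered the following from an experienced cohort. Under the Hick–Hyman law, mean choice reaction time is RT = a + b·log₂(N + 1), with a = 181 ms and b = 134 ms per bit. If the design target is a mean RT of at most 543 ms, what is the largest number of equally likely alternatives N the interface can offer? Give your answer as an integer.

Set 181 + 134·log₂(N + 1) ≤ 543.
log₂(N + 1) ≤ (543 − 181) / 134 = 2.7015.
N + 1 ≤ 2^2.7015 = 6.5048.
N ≤ 5.5048, so the largest integer N is 5.

5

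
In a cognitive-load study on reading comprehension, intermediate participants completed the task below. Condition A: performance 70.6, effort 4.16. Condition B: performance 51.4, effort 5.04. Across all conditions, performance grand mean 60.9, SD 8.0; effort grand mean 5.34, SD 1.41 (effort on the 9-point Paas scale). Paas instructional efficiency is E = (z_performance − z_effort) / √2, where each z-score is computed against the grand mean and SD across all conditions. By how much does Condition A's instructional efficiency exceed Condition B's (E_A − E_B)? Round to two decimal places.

2.14

Condition A: z_P = (70.6 − 60.9)/8.0 = 1.2125; z_E = (4.16 − 5.34)/1.41 = -0.8369; E_A = (1.2125 − (-0.8369))/√2 = 1.4491.
Condition B: z_P = (51.4 − 60.9)/8.0 = -1.1875; z_E = (5.04 − 5.34)/1.41 = -0.2128; E_B = (-1.1875 − (-0.2128))/√2 = -0.6892.
E_A − E_B = 1.4491 − (-0.6892) = 2.1383 ≈ 2.14.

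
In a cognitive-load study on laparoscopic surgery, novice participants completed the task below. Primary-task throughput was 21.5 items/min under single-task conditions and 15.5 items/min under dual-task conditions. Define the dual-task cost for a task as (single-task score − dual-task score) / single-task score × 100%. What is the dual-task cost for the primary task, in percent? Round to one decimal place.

Cost = (21.5 − 15.5) / 21.5 × 100%
     = 6.0000 / 21.5 × 100% = 27.9070%.
≈ 27.9%.

27.9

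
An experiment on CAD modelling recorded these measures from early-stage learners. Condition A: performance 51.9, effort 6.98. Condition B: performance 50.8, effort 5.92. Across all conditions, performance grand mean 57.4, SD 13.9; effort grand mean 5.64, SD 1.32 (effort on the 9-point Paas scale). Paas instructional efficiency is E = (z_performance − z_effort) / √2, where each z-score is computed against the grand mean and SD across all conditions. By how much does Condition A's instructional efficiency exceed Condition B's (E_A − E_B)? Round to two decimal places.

-0.51

Condition A: z_P = (51.9 − 57.4)/13.9 = -0.3957; z_E = (6.98 − 5.64)/1.32 = 1.0152; E_A = (-0.3957 − 1.0152)/√2 = -0.9977.
Condition B: z_P = (50.8 − 57.4)/13.9 = -0.4748; z_E = (5.92 − 5.64)/1.32 = 0.2121; E_B = (-0.4748 − 0.2121)/√2 = -0.4857.
E_A − E_B = -0.9977 − (-0.4857) = -0.5120 ≈ -0.51.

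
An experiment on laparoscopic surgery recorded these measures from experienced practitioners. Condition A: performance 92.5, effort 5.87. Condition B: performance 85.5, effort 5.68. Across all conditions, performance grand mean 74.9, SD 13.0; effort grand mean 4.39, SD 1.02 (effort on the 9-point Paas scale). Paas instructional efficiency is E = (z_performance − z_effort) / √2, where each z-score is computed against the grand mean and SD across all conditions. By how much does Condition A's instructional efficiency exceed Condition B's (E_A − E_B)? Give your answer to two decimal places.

0.25

Condition A: z_P = (92.5 − 74.9)/13.0 = 1.3538; z_E = (5.87 − 4.39)/1.02 = 1.4510; E_A = (1.3538 − 1.4510)/√2 = -0.0687.
Condition B: z_P = (85.5 − 74.9)/13.0 = 0.8154; z_E = (5.68 − 4.39)/1.02 = 1.2647; E_B = (0.8154 − 1.2647)/√2 = -0.3177.
E_A − E_B = -0.0687 − (-0.3177) = 0.2490 ≈ 0.25.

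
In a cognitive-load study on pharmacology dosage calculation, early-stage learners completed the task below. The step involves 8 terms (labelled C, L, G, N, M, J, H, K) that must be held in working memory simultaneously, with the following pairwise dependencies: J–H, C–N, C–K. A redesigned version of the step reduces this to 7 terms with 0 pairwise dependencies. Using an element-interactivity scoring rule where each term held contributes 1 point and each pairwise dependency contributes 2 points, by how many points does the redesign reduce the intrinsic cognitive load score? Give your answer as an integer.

7

Original: 8 × 1 + 3 × 2 = 8 + 6 = 14.
Redesigned: 7 × 1 + 0 × 2 = 7 + 0 = 7.
Reduction = 14 − 7 = 7.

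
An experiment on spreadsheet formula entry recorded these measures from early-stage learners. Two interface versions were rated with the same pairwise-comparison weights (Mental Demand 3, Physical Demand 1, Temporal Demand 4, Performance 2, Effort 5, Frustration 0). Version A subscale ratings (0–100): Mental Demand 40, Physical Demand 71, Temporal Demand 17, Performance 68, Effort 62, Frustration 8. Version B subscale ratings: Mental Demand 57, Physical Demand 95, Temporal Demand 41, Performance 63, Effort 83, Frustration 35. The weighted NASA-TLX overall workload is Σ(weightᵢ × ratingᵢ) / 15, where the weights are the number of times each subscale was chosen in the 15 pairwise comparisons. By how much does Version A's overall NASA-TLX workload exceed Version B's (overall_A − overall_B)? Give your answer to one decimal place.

Version A weighted sum = 3·40 + 1·71 + 4·17 + 2·68 + 5·62 + 0·8 = 120 + 71 + 68 + 136 + 310 + 0 = 705; overall_A = 705/15 = 47.0000.
Version B weighted sum = 3·57 + 1·95 + 4·41 + 2·63 + 5·83 + 0·35 = 171 + 95 + 164 + 126 + 415 + 0 = 971; overall_B = 971/15 = 64.7333.
Difference = 47.0000 − 64.7333 = -17.7333 ≈ -17.7.

-17.7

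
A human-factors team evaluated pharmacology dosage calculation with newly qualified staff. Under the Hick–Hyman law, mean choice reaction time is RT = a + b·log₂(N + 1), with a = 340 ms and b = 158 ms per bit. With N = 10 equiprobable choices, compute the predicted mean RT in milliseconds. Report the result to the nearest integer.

log₂(10 + 1) = log₂(11) = 3.4594.
RT = 340 + 158 × 3.4594 = 340 + 546.5852 = 886.5852 ms.
≈ 887 ms.

887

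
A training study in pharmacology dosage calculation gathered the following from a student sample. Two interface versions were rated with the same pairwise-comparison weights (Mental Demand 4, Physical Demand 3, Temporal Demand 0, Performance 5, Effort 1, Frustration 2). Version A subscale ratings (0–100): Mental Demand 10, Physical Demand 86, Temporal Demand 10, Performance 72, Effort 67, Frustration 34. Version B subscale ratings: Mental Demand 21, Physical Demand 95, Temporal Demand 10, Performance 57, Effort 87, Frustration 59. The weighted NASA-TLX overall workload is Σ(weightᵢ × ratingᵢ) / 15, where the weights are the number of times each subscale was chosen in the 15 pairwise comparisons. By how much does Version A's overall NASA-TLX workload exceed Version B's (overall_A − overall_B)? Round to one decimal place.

Version A weighted sum = 4·10 + 3·86 + 0·10 + 5·72 + 1·67 + 2·34 = 40 + 258 + 0 + 360 + 67 + 68 = 793; overall_A = 793/15 = 52.8667.
Version B weighted sum = 4·21 + 3·95 + 0·10 + 5·57 + 1·87 + 2·59 = 84 + 285 + 0 + 285 + 87 + 118 = 859; overall_B = 859/15 = 57.2667.
Difference = 52.8667 − 57.2667 = -4.4000 ≈ -4.4.

-4.4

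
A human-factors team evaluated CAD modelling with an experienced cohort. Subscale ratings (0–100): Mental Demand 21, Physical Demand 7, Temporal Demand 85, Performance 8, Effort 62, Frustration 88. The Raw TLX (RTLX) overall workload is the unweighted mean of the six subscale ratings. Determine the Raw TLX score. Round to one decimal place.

45.2

Sum of ratings = 21 + 7 + 85 + 8 + 62 + 88 = 271.
RTLX = 271 / 6 = 45.1667 ≈ 45.2.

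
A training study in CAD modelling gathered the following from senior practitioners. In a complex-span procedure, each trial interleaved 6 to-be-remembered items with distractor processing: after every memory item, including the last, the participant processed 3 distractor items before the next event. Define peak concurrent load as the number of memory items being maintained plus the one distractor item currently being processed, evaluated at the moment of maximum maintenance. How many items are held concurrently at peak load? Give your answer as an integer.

7

Maintenance is greatest during the distractor(s) after memory item 6: all 6 memory items are being held.
One distractor item is concurrently being processed.
Peak concurrent load = 6 + 1 = 7 items.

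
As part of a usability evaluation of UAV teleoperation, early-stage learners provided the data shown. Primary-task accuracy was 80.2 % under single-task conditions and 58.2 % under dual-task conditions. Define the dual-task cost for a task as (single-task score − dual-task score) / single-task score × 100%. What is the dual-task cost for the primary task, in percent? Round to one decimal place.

27.4

Cost = (80.2 − 58.2) / 80.2 × 100%
     = 22.0000 / 80.2 × 100% = 27.4314%.
≈ 27.4%.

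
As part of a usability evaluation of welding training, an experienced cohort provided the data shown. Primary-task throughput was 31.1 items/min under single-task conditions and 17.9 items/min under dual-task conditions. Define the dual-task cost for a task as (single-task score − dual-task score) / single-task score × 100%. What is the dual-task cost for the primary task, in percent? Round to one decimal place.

Cost = (31.1 − 17.9) / 31.1 × 100%
     = 13.2000 / 31.1 × 100% = 42.4437%.
≈ 42.4%.

42.4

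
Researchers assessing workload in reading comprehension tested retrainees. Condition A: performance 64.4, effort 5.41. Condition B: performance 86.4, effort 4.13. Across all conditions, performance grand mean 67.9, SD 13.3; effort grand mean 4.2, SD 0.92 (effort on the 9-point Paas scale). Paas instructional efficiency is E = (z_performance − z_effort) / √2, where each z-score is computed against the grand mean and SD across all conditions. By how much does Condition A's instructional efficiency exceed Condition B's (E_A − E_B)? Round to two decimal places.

Condition A: z_P = (64.4 − 67.9)/13.3 = -0.2632; z_E = (5.41 − 4.2)/0.92 = 1.3152; E_A = (-0.2632 − 1.3152)/√2 = -1.1161.
Condition B: z_P = (86.4 − 67.9)/13.3 = 1.3910; z_E = (4.13 − 4.2)/0.92 = -0.0761; E_B = (1.3910 − (-0.0761))/√2 = 1.0374.
E_A − E_B = -1.1161 − 1.0374 = -2.1535 ≈ -2.15.

-2.15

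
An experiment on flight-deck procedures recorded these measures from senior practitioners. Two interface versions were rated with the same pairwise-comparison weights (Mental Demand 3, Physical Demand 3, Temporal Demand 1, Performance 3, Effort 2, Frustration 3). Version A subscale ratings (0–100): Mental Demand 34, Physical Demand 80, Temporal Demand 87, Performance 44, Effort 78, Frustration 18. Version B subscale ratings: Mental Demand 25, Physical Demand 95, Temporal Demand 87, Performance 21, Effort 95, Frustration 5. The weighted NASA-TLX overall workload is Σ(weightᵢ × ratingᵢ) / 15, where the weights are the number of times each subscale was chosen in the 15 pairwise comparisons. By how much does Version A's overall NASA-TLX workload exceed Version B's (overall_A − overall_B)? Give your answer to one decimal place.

3.7

Version A weighted sum = 3·34 + 3·80 + 1·87 + 3·44 + 2·78 + 3·18 = 102 + 240 + 87 + 132 + 156 + 54 = 771; overall_A = 771/15 = 51.4000.
Version B weighted sum = 3·25 + 3·95 + 1·87 + 3·21 + 2·95 + 3·5 = 75 + 285 + 87 + 63 + 190 + 15 = 715; overall_B = 715/15 = 47.6667.
Difference = 51.4000 − 47.6667 = 3.7333 ≈ 3.7.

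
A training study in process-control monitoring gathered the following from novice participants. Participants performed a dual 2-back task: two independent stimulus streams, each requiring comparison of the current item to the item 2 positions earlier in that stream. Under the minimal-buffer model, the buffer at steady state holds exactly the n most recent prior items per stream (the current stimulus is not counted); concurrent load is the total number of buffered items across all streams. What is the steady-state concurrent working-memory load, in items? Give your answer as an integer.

4

Each stream's buffer holds its 2 most recent prior items.
Two independent streams: 2 × 2 = 4 buffered items at steady state.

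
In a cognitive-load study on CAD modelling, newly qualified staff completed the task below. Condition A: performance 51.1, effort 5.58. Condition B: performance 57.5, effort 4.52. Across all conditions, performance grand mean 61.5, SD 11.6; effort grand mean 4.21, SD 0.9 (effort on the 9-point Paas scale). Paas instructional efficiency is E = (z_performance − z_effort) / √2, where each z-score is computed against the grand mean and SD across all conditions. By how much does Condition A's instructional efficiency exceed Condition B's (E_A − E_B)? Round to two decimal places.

Condition A: z_P = (51.1 − 61.5)/11.6 = -0.8966; z_E = (5.58 − 4.21)/0.9 = 1.5222; E_A = (-0.8966 − 1.5222)/√2 = -1.7103.
Condition B: z_P = (57.5 − 61.5)/11.6 = -0.3448; z_E = (4.52 − 4.21)/0.9 = 0.3444; E_B = (-0.3448 − 0.3444)/√2 = -0.4873.
E_A − E_B = -1.7103 − (-0.4873) = -1.2230 ≈ -1.22.

-1.22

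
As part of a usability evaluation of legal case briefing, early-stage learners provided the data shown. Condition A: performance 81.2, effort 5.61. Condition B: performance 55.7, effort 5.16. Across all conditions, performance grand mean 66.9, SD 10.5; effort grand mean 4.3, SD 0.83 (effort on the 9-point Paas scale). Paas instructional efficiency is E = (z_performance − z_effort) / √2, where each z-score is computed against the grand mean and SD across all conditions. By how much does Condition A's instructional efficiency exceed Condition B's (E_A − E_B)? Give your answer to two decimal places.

Condition A: z_P = (81.2 − 66.9)/10.5 = 1.3619; z_E = (5.61 − 4.3)/0.83 = 1.5783; E_A = (1.3619 − 1.5783)/√2 = -0.1530.
Condition B: z_P = (55.7 − 66.9)/10.5 = -1.0667; z_E = (5.16 − 4.3)/0.83 = 1.0361; E_B = (-1.0667 − 1.0361)/√2 = -1.4869.
E_A − E_B = -0.1530 − (-1.4869) = 1.3339 ≈ 1.33.

1.33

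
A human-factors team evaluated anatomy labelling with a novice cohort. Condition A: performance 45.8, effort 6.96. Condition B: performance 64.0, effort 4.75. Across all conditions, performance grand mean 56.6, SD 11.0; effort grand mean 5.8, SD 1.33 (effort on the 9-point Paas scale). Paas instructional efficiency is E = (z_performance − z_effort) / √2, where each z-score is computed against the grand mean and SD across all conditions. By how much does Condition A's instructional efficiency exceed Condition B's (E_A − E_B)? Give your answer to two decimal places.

-2.34

Condition A: z_P = (45.8 − 56.6)/11.0 = -0.9818; z_E = (6.96 − 5.8)/1.33 = 0.8722; E_A = (-0.9818 − 0.8722)/√2 = -1.3110.
Condition B: z_P = (64.0 − 56.6)/11.0 = 0.6727; z_E = (4.75 − 5.8)/1.33 = -0.7895; E_B = (0.6727 − (-0.7895))/√2 = 1.0339.
E_A − E_B = -1.3110 − 1.0339 = -2.3449 ≈ -2.34.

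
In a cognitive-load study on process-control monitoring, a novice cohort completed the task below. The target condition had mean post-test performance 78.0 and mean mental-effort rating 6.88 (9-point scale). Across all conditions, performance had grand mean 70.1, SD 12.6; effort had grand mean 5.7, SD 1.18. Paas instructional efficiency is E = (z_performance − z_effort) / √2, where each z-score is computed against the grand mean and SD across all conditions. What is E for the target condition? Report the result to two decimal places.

-0.26

z_performance = (78.0 − 70.1) / 12.6 = 7.9000 / 12.6 = 0.6270.
z_effort = (6.88 − 5.7) / 1.18 = 1.1800 / 1.18 = 1.0000.
z_P − z_E = 0.6270 − 1.0000 = -0.3730.
E = -0.3730 / √2 = -0.3730 / 1.41421 = -0.2638 ≈ -0.26.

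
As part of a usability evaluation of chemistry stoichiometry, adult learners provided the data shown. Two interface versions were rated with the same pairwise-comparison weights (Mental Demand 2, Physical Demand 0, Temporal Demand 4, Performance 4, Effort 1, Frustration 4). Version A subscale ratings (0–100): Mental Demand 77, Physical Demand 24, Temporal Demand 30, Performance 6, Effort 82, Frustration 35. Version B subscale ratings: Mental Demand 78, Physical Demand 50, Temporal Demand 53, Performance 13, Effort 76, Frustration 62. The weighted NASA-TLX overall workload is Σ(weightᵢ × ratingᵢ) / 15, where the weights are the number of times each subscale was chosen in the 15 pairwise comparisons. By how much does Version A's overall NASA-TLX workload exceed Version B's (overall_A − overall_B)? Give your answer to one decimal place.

Version A weighted sum = 2·77 + 0·24 + 4·30 + 4·6 + 1·82 + 4·35 = 154 + 0 + 120 + 24 + 82 + 140 = 520; overall_A = 520/15 = 34.6667.
Version B weighted sum = 2·78 + 0·50 + 4·53 + 4·13 + 1·76 + 4·62 = 156 + 0 + 212 + 52 + 76 + 248 = 744; overall_B = 744/15 = 49.6000.
Difference = 34.6667 − 49.6000 = -14.9333 ≈ -14.9.

-14.9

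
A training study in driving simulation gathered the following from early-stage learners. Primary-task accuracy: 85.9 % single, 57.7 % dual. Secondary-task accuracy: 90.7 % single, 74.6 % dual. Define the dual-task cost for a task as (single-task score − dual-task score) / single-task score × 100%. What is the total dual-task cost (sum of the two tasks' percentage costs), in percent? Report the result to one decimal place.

Primary cost = (85.9 − 57.7) / 85.9 × 100% = 32.8289%.
Secondary cost = (90.7 − 74.6) / 90.7 × 100% = 17.7508%.
Total = 32.8289% + 17.7508% = 50.5797% ≈ 50.6%.

50.6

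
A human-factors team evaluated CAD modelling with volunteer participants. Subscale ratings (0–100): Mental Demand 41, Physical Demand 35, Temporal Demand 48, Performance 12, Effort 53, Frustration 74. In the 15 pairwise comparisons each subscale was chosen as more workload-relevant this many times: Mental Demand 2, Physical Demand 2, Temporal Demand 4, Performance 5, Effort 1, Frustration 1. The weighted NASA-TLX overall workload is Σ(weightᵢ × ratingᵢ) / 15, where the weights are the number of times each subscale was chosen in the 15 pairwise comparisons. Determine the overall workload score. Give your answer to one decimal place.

35.4

The tallies are the weights (they sum to 15).
Weighted sum = 2·41 + 2·35 + 4·48 + 5·12 + 1·53 + 1·74
            = 82 + 70 + 192 + 60 + 53 + 74 = 531.
Overall workload = 531 / 15 = 35.4000 ≈ 35.4.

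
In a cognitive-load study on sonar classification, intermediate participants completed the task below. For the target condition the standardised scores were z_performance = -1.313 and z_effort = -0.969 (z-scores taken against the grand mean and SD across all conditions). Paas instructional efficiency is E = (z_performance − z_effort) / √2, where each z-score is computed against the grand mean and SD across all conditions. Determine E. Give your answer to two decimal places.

z_P − z_E = -1.313 − (-0.969) = -0.3440.
E = -0.3440 / √2 = -0.3440 / 1.41421 = -0.2432 ≈ -0.24.

-0.24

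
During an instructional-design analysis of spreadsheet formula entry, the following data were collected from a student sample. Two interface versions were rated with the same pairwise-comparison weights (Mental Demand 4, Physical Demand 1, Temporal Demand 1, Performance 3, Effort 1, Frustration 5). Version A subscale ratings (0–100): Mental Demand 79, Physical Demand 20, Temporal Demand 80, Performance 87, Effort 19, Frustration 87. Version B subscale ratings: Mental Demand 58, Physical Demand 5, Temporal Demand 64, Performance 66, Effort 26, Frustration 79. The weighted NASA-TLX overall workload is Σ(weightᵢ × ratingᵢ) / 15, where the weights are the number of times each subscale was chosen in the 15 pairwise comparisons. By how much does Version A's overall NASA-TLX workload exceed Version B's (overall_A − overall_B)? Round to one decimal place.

Version A weighted sum = 4·79 + 1·20 + 1·80 + 3·87 + 1·19 + 5·87 = 316 + 20 + 80 + 261 + 19 + 435 = 1131; overall_A = 1131/15 = 75.4000.
Version B weighted sum = 4·58 + 1·5 + 1·64 + 3·66 + 1·26 + 5·79 = 232 + 5 + 64 + 198 + 26 + 395 = 920; overall_B = 920/15 = 61.3333.
Difference = 75.4000 − 61.3333 = 14.0667 ≈ 14.1.

14.1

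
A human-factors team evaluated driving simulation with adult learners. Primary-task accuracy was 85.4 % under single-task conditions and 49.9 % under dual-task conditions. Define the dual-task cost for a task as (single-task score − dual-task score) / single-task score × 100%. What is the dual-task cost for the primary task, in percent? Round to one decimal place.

41.6

Cost = (85.4 − 49.9) / 85.4 × 100%
     = 35.5000 / 85.4 × 100% = 41.5691%.
≈ 41.6%.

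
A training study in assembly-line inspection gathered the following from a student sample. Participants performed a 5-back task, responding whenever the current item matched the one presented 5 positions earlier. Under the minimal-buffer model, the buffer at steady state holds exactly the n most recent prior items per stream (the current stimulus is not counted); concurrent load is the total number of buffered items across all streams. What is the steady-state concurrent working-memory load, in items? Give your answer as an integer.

The buffer holds the 5 most recent prior items.
Steady-state concurrent load = 5 items.

5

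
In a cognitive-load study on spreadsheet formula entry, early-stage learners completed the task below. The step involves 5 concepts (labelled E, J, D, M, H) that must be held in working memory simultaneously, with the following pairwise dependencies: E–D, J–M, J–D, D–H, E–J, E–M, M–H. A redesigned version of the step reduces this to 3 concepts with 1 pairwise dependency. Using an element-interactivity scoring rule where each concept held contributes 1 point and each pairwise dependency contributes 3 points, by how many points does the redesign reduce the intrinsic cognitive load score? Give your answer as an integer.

Original: 5 × 1 + 7 × 3 = 5 + 21 = 26.
Redesigned: 3 × 1 + 1 × 3 = 3 + 3 = 6.
Reduction = 26 − 6 = 20.

20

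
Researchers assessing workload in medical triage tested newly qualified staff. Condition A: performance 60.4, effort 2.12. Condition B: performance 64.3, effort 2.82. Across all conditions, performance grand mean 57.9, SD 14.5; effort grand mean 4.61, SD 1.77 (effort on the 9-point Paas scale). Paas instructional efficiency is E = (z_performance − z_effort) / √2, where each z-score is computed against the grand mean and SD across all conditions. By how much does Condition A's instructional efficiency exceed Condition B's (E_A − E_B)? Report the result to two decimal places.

0.09

Condition A: z_P = (60.4 − 57.9)/14.5 = 0.1724; z_E = (2.12 − 4.61)/1.77 = -1.4068; E_A = (0.1724 − (-1.4068))/√2 = 1.1167.
Condition B: z_P = (64.3 − 57.9)/14.5 = 0.4414; z_E = (2.82 − 4.61)/1.77 = -1.0113; E_B = (0.4414 − (-1.0113))/√2 = 1.0272.
E_A − E_B = 1.1167 − 1.0272 = 0.0895 ≈ 0.09.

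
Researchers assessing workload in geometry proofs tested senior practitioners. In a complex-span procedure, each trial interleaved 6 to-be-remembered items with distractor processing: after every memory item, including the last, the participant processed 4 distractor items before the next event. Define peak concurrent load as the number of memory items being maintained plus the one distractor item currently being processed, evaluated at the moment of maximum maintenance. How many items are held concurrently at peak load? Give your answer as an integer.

7

Maintenance is greatest during the distractor(s) after memory item 6: all 6 memory items are being held.
One distractor item is concurrently being processed.
Peak concurrent load = 6 + 1 = 7 items.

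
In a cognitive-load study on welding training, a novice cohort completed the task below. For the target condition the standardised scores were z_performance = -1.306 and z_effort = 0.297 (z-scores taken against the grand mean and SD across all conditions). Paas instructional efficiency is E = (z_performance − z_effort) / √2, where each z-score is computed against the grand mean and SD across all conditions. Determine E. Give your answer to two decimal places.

-1.13

z_P − z_E = -1.306 − 0.297 = -1.6030.
E = -1.6030 / √2 = -1.6030 / 1.41421 = -1.1335 ≈ -1.13.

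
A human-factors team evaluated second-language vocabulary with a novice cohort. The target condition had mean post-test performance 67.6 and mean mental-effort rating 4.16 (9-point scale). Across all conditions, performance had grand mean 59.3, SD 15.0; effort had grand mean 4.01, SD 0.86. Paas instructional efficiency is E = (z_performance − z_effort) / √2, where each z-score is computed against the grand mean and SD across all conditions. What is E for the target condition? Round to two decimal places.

z_performance = (67.6 − 59.3) / 15.0 = 8.3000 / 15.0 = 0.5533.
z_effort = (4.16 − 4.01) / 0.86 = 0.1500 / 0.86 = 0.1744.
z_P − z_E = 0.5533 − 0.1744 = 0.3789.
E = 0.3789 / √2 = 0.3789 / 1.41421 = 0.2679 ≈ 0.27.

0.27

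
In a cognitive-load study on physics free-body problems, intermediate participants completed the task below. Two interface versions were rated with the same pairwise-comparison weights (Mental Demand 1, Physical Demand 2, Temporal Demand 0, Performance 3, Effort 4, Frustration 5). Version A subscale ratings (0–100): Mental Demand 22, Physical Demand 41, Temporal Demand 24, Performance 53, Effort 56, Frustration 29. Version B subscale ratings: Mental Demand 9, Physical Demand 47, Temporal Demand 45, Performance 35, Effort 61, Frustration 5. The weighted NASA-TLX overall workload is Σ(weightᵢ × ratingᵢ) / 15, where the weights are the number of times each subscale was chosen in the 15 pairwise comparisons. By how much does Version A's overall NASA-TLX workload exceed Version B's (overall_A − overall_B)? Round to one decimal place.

10.3

Version A weighted sum = 1·22 + 2·41 + 0·24 + 3·53 + 4·56 + 5·29 = 22 + 82 + 0 + 159 + 224 + 145 = 632; overall_A = 632/15 = 42.1333.
Version B weighted sum = 1·9 + 2·47 + 0·45 + 3·35 + 4·61 + 5·5 = 9 + 94 + 0 + 105 + 244 + 25 = 477; overall_B = 477/15 = 31.8000.
Difference = 42.1333 − 31.8000 = 10.3333 ≈ 10.3.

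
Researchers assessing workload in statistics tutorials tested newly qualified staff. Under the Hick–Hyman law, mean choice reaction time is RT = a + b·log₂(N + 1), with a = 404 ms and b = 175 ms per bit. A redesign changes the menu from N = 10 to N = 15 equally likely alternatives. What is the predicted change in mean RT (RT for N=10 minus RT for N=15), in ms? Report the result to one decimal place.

RT(10) = 404 + 175·log₂(11) = 404 + 175·3.4594 = 1009.3950 ms.
RT(15) = 404 + 175·log₂(16) = 404 + 175·4.0000 = 1104.0000 ms.
Difference = 1009.3950 − 1104.0000 = -94.6050 ≈ -94.6 ms.

-94.6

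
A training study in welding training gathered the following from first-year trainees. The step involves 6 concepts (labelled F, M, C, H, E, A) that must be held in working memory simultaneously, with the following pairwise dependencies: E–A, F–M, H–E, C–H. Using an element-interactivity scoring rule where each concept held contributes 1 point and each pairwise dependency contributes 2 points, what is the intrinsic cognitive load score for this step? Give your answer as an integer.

14

Count of concepts held simultaneously: 6.
Count of pairwise dependencies listed: 4.
Element contribution: 6 × 1 = 6.
Interaction contribution: 4 × 2 = 8.
Intrinsic load = 6 + 8 = 14.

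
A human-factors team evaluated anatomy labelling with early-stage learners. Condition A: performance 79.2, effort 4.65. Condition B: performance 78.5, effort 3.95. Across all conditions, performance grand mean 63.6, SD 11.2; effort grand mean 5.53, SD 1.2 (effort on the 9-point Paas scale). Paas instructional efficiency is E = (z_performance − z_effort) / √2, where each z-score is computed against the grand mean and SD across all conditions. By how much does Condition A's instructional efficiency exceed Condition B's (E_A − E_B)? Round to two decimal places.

Condition A: z_P = (79.2 − 63.6)/11.2 = 1.3929; z_E = (4.65 − 5.53)/1.2 = -0.7333; E_A = (1.3929 − (-0.7333))/√2 = 1.5035.
Condition B: z_P = (78.5 − 63.6)/11.2 = 1.3304; z_E = (3.95 − 5.53)/1.2 = -1.3167; E_B = (1.3304 − (-1.3167))/√2 = 1.8718.
E_A − E_B = 1.5035 − 1.8718 = -0.3683 ≈ -0.37.

-0.37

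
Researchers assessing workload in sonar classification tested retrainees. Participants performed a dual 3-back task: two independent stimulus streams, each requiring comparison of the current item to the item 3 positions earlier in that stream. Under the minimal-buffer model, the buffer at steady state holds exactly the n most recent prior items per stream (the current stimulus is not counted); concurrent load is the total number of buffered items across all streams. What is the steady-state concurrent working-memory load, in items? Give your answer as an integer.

6

Each stream's buffer holds its 3 most recent prior items.
Two independent streams: 2 × 3 = 6 buffered items at steady state.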